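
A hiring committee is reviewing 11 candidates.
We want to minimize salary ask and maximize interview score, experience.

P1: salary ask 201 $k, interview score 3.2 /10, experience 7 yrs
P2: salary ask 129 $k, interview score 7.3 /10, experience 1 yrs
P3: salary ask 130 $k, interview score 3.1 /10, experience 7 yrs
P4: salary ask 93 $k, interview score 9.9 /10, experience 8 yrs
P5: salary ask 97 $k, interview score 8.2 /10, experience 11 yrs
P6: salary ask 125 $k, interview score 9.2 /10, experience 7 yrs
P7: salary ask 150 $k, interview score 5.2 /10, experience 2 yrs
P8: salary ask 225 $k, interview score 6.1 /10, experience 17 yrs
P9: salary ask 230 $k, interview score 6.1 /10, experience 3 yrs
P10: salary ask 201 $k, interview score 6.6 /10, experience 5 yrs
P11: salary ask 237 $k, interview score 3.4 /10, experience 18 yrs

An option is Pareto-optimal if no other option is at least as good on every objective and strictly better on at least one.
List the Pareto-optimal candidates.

P1: dominated by P4 (salary ask 93≤201, interview score 9.9≥3.2, experience 8≥7).
P2: dominated by P4 (salary ask 93≤129, interview score 9.9≥7.3, experience 8≥1).
P3: dominated by P4 (salary ask 93≤130, interview score 9.9≥3.1, experience 8≥7).
P4: not dominated (best salary ask).
P5: not dominated.
P6: dominated by P4 (salary ask 93≤125, interview score 9.9≥9.2, experience 8≥7).
P7: dominated by P4 (salary ask 93≤150, interview score 9.9≥5.2, experience 8≥2).
P8: not dominated.
P9: dominated by P4 (salary ask 93≤230, interview score 9.9≥6.1, experience 8≥3).
P10: dominated by P4 (salary ask 93≤201, interview score 9.9≥6.6, experience 8≥5).
P11: not dominated (best experience).

P4, P5, P8, P11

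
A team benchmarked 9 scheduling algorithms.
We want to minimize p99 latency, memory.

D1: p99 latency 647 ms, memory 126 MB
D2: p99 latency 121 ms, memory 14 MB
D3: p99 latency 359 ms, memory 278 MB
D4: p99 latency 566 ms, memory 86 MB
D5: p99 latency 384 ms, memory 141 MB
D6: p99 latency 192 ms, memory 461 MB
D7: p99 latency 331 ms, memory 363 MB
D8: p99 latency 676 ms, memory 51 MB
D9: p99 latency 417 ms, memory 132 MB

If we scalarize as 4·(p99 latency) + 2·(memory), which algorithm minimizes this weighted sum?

D1: 4·647 + 2·126 = 2840
D2: 4·121 + 2·14 = 512
D3: 4·359 + 2·278 = 1992
D4: 4·566 + 2·86 = 2436
D5: 4·384 + 2·141 = 1818
D6: 4·192 + 2·461 = 1690
D7: 4·331 + 2·363 = 2050
D8: 4·676 + 2·51 = 2806
D9: 4·417 + 2·132 = 1932
Lowest: D2 at 512.

D2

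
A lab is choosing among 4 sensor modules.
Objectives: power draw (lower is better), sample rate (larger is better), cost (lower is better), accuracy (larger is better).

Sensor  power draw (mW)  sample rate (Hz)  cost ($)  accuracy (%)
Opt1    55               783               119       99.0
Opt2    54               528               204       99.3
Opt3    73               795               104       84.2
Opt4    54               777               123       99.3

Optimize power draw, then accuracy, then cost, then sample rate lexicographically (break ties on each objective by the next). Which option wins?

Opt4

First minimize power draw: best is 54, kept {Opt2, Opt4}.
Then maximize accuracy: best is 99.3, kept {Opt2, Opt4}.
Then minimize cost: best is 123, kept {Opt4}.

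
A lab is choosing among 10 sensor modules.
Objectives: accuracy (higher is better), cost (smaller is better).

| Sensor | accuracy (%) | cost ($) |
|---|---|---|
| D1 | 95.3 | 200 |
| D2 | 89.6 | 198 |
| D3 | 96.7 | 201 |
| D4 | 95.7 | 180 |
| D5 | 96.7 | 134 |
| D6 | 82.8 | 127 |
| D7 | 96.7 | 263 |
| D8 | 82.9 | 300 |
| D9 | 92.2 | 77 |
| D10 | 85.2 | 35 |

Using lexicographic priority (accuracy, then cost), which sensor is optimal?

D5

First maximize accuracy: best is 96.7, kept {D3, D5, D7}.
Then minimize cost: best is 134, kept {D5}.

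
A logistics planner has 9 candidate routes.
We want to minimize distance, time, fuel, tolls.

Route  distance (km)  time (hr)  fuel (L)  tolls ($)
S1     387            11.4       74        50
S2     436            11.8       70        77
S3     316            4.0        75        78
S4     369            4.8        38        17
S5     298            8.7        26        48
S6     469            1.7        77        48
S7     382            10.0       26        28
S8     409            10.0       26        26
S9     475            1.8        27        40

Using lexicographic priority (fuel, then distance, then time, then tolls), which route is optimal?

S5

First minimize fuel: best is 26, kept {S5, S7, S8}.
Then minimize distance: best is 298, kept {S5}.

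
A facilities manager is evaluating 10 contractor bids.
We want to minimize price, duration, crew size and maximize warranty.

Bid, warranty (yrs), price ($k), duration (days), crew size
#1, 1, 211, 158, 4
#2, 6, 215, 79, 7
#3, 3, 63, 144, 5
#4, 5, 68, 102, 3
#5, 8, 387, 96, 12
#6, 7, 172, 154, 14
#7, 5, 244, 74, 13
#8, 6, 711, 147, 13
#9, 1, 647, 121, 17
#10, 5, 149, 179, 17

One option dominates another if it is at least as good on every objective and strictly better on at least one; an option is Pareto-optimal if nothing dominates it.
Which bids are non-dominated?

#2, #3, #4, #5, #6, #7

#1: dominated by #4 (warranty 5≥1, price 68≤211, duration 102≤158, crew size 3≤4).
#2: not dominated.
#3: not dominated (best price).
#4: not dominated (best crew size).
#5: not dominated (best warranty).
#6: not dominated.
#7: not dominated (best duration).
#8: dominated by #2 (warranty 6≥6, price 215≤711, duration 79≤147, crew size 7≤13).
#9: dominated by #2 (warranty 6≥1, price 215≤647, duration 79≤121, crew size 7≤17).
#10: dominated by #4 (warranty 5≥5, price 68≤149, duration 102≤179, crew size 3≤17).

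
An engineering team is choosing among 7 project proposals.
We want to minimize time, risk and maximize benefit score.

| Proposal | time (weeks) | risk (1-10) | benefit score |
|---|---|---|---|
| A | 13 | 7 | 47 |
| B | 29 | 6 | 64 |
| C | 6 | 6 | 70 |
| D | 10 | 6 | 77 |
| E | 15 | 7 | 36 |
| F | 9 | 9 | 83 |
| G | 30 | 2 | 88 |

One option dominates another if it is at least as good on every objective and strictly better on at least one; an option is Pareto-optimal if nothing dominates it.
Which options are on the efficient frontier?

A: dominated by C (time 6≤13, risk 6≤7, benefit score 70≥47).
B: dominated by C (time 6≤29, risk 6≤6, benefit score 70≥64).
C: not dominated (best time).
D: not dominated.
E: dominated by A (time 13≤15, risk 7≤7, benefit score 47≥36).
F: not dominated.
G: not dominated (best risk).

C, D, F, G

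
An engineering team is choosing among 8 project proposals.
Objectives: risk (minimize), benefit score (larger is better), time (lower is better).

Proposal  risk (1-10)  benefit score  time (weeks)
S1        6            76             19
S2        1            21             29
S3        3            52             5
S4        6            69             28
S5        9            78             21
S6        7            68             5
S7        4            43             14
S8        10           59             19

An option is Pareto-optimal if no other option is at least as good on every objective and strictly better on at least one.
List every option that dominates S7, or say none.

S3

S3: risk 3≤4, benefit score 52≥43, time 5≤14 — dominates S7.
Others (S1, S2, S4, S5, S6, S8) are each worse than S7 on at least one objective.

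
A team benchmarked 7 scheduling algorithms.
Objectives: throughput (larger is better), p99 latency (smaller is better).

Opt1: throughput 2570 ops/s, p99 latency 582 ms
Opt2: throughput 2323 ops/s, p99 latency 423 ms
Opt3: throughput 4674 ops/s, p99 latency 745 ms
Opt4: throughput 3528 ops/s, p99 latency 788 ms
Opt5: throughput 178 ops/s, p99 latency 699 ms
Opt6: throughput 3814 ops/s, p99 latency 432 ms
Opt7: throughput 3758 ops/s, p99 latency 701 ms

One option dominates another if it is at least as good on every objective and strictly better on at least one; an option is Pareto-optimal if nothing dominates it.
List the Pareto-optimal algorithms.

Opt2, Opt3, Opt6

Opt1: dominated by Opt6 (throughput 3814≥2570, p99 latency 432≤582).
Opt2: not dominated (best p99 latency).
Opt3: not dominated (best throughput).
Opt4: dominated by Opt3 (throughput 4674≥3528, p99 latency 745≤788).
Opt5: dominated by Opt1 (throughput 2570≥178, p99 latency 582≤699).
Opt6: not dominated.
Opt7: dominated by Opt6 (throughput 3814≥3758, p99 latency 432≤701).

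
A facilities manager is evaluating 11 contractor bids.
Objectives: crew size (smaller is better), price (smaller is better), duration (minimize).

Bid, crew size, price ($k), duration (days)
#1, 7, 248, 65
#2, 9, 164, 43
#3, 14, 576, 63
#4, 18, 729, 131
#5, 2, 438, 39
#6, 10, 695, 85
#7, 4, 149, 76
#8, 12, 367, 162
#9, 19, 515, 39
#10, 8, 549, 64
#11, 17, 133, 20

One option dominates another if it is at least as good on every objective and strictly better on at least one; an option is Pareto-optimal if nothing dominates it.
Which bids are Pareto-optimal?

#1: not dominated.
#2: not dominated.
#3: dominated by #2 (crew size 9≤14, price 164≤576, duration 43≤63).
#4: dominated by #1 (crew size 7≤18, price 248≤729, duration 65≤131).
#5: not dominated (best crew size).
#6: dominated by #1 (crew size 7≤10, price 248≤695, duration 65≤85).
#7: not dominated.
#8: dominated by #1 (crew size 7≤12, price 248≤367, duration 65≤162).
#9: dominated by #5 (crew size 2≤19, price 438≤515, duration 39≤39).
#10: dominated by #5 (crew size 2≤8, price 438≤549, duration 39≤64).
#11: not dominated (best price).

#1, #2, #5, #7, #11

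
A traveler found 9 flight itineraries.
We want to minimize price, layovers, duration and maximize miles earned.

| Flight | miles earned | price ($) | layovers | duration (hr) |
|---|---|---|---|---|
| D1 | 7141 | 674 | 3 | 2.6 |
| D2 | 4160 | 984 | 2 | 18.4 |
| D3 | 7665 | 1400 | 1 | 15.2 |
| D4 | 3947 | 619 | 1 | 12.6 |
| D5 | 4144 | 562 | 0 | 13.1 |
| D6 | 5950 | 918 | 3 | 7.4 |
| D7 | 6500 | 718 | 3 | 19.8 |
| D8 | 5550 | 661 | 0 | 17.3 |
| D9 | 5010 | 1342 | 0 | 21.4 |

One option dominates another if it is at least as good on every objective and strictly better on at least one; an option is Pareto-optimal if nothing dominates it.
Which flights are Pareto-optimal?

D1: not dominated (best duration).
D2: dominated by D8 (miles earned 5550≥4160, price 661≤984, layovers 0≤2, duration 17.3≤18.4).
D3: not dominated (best miles earned).
D4: not dominated.
D5: not dominated (best price).
D6: dominated by D1 (miles earned 7141≥5950, price 674≤918, layovers 3≤3, duration 2.6≤7.4).
D7: dominated by D1 (miles earned 7141≥6500, price 674≤718, layovers 3≤3, duration 2.6≤19.8).
D8: not dominated.
D9: dominated by D8 (miles earned 5550≥5010, price 661≤1342, layovers 0≤0, duration 17.3≤21.4).

D1, D3, D4, D5, D8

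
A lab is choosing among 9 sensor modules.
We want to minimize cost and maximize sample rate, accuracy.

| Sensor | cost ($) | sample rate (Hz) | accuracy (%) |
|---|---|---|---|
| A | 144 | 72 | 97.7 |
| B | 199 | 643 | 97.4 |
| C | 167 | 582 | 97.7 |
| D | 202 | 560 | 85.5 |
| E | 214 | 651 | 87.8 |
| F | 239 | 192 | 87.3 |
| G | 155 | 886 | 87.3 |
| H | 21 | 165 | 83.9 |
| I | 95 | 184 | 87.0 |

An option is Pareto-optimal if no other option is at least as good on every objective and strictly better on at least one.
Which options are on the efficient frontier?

A: not dominated.
B: not dominated.
C: not dominated.
D: dominated by B (cost 199≤202, sample rate 643≥560, accuracy 97.4≥85.5).
E: not dominated.
F: dominated by B (cost 199≤239, sample rate 643≥192, accuracy 97.4≥87.3).
G: not dominated (best sample rate).
H: not dominated (best cost).
I: not dominated.

A, B, C, E, G, H, I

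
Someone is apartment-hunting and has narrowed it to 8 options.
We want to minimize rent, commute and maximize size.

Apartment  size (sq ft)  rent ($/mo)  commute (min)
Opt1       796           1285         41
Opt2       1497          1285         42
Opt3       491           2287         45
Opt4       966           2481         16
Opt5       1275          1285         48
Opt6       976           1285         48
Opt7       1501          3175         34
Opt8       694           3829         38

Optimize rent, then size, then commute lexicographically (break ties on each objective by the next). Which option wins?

First minimize rent: best is 1285, kept {Opt1, Opt2, Opt5, Opt6}.
Then maximize size: best is 1497, kept {Opt2}.

Opt2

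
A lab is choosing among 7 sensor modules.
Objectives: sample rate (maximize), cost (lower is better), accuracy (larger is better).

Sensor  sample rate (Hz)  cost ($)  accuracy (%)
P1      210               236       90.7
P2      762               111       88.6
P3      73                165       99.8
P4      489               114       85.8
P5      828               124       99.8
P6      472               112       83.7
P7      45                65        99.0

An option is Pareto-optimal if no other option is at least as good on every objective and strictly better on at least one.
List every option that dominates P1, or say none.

P5: sample rate 828≥210, cost 124≤236, accuracy 99.8≥90.7 — dominates P1.
Others (P2, P3, P4, P6, P7) are each worse than P1 on at least one objective.

P5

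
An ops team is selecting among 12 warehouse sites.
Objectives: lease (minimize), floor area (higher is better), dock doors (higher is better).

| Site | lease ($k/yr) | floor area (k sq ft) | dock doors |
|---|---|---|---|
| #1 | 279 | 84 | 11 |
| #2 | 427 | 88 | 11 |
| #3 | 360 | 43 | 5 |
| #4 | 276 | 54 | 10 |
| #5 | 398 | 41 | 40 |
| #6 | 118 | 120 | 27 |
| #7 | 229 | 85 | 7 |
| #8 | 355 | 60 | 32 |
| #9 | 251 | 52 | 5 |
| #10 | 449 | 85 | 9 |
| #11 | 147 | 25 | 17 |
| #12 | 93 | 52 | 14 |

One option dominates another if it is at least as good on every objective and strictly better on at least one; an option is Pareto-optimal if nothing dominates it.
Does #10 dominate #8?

No

#10 vs #8: #10 is worse on lease (449 vs 355), so it does not dominate #8.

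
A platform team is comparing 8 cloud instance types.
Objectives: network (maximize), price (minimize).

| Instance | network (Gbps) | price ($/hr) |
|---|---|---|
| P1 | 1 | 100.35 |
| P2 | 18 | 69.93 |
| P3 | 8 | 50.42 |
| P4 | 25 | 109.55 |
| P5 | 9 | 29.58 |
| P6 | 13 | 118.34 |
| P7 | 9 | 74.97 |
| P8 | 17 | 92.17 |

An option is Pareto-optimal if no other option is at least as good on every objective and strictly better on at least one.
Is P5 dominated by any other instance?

P1: worse on network (1 vs 9).
P2: worse on price (69.93 vs 29.58).
P3: worse on network (8 vs 9).
P4: worse on price (109.55 vs 29.58).
P6: worse on price (118.34 vs 29.58).
P7: worse on price (74.97 vs 29.58).
P8: worse on price (92.17 vs 29.58).
No option is at least as good as P5 on every objective and strictly better on one.

No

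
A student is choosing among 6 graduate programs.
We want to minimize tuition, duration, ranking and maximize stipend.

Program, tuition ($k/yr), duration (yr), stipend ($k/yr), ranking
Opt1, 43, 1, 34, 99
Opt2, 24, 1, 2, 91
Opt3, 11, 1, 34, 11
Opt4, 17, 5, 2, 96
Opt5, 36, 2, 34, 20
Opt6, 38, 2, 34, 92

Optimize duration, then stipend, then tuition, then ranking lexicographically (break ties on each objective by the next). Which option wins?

First minimize duration: best is 1, kept {Opt1, Opt2, Opt3}.
Then maximize stipend: best is 34, kept {Opt1, Opt3}.
Then minimize tuition: best is 11, kept {Opt3}.

Opt3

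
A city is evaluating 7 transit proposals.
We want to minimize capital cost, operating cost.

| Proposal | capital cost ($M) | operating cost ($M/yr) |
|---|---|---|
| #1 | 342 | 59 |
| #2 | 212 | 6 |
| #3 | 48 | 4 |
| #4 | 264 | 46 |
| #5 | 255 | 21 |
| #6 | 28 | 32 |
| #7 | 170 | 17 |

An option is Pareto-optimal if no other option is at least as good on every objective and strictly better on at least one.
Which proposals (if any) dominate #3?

#1: worse on capital cost (342 vs 48).
#2: worse on capital cost (212 vs 48).
#4: worse on capital cost (264 vs 48).
#5: worse on capital cost (255 vs 48).
#6: worse on operating cost (32 vs 4).
#7: worse on capital cost (170 vs 48).
No option dominates #3.

none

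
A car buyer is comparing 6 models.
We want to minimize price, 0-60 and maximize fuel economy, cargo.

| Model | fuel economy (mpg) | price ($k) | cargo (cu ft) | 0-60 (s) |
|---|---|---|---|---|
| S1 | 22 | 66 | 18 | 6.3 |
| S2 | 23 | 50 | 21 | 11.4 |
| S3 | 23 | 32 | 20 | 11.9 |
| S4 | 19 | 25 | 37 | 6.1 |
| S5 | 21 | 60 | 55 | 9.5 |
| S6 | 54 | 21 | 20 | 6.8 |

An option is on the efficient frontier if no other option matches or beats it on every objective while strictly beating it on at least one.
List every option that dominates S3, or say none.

S6: fuel economy 54≥23, price 21≤32, cargo 20≥20, 0-60 6.8≤11.9 — dominates S3.
Others (S1, S2, S4, S5) are each worse than S3 on at least one objective.

S6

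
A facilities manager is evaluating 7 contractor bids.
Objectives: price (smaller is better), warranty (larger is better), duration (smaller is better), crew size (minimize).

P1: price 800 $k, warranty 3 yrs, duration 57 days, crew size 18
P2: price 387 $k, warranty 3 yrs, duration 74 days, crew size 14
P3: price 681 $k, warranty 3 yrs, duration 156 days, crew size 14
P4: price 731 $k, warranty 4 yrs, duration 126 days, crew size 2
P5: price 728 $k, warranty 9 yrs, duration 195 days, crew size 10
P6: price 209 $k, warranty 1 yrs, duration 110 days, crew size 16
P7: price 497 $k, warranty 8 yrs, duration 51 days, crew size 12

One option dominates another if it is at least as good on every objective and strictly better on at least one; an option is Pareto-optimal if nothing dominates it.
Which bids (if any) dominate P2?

P1: worse on price (800 vs 387).
P3: worse on price (681 vs 387).
P4: worse on price (731 vs 387).
P5: worse on price (728 vs 387).
P6: worse on warranty (1 vs 3).
P7: worse on price (497 vs 387).
No option dominates P2.

none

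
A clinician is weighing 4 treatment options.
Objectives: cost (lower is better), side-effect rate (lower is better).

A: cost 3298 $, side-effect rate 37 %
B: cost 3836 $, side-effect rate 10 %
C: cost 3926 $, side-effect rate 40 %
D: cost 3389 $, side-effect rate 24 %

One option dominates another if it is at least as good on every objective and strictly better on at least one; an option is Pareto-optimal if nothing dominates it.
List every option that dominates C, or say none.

A: cost 3298≤3926, side-effect rate 37≤40 — dominates C.
B: cost 3836≤3926, side-effect rate 10≤40 — dominates C.
D: cost 3389≤3926, side-effect rate 24≤40 — dominates C.

A, B, D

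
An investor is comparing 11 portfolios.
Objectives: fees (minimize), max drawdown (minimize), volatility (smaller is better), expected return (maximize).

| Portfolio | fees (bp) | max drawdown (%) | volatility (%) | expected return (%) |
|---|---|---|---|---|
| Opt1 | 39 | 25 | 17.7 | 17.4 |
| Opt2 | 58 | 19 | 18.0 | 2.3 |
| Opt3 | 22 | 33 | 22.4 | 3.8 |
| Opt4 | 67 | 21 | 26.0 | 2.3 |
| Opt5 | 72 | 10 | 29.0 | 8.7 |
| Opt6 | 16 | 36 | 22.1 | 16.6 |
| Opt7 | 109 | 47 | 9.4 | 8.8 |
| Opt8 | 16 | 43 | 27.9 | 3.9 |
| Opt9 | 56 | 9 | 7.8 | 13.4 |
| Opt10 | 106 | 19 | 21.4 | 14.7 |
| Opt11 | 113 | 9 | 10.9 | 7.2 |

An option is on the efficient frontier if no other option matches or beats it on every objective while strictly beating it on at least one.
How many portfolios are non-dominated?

Opt1: not dominated (best expected return).
Opt2: dominated by Opt9 (fees 56≤58, max drawdown 9≤19, volatility 7.8≤18.0, expected return 13.4≥2.3).
Opt3: not dominated.
Opt4: dominated by Opt2 (fees 58≤67, max drawdown 19≤21, volatility 18.0≤26.0, expected return 2.3≥2.3).
Opt5: dominated by Opt9 (fees 56≤72, max drawdown 9≤10, volatility 7.8≤29.0, expected return 13.4≥8.7).
Opt6: not dominated.
Opt7: dominated by Opt9 (fees 56≤109, max drawdown 9≤47, volatility 7.8≤9.4, expected return 13.4≥8.8).
Opt8: dominated by Opt6 (fees 16≤16, max drawdown 36≤43, volatility 22.1≤27.9, expected return 16.6≥3.9).
Opt9: not dominated (best volatility).
Opt10: not dominated.
Opt11: dominated by Opt9 (fees 56≤113, max drawdown 9≤9, volatility 7.8≤10.9, expected return 13.4≥7.2).
Pareto-optimal: Opt1, Opt3, Opt6, Opt9, Opt10 → 5.

5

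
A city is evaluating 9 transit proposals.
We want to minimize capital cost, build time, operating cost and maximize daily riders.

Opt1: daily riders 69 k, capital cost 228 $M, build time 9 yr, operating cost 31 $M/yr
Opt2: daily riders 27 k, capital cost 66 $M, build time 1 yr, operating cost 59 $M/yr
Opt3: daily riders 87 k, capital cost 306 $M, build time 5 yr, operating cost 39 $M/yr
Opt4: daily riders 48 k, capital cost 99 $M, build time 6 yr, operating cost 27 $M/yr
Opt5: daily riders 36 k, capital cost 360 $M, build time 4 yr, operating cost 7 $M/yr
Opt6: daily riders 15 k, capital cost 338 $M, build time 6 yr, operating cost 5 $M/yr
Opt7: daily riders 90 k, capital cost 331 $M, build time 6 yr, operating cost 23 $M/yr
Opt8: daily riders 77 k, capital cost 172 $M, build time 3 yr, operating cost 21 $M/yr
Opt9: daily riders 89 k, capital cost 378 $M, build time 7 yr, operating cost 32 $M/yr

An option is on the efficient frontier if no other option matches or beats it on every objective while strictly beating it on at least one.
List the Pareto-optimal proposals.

Opt2, Opt3, Opt4, Opt5, Opt6, Opt7, Opt8

Opt1: dominated by Opt8 (daily riders 77≥69, capital cost 172≤228, build time 3≤9, operating cost 21≤31).
Opt2: not dominated (best capital cost).
Opt3: not dominated.
Opt4: not dominated.
Opt5: not dominated.
Opt6: not dominated (best operating cost).
Opt7: not dominated (best daily riders).
Opt8: not dominated.
Opt9: dominated by Opt7 (daily riders 90≥89, capital cost 331≤378, build time 6≤7, operating cost 23≤32).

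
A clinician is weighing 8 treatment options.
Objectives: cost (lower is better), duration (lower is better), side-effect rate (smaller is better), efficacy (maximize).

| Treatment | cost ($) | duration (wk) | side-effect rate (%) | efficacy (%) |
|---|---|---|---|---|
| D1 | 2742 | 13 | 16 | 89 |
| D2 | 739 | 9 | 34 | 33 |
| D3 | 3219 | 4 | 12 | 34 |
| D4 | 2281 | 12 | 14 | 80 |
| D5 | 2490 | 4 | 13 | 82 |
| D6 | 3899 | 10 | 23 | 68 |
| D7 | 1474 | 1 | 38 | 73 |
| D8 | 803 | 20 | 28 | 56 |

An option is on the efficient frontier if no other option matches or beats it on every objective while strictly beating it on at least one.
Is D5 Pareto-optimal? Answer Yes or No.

D1: worse on cost (2742 vs 2490).
D2: worse on duration (9 vs 4).
D3: worse on cost (3219 vs 2490).
D4: worse on duration (12 vs 4).
D6: worse on cost (3899 vs 2490).
D7: worse on side-effect rate (38 vs 13).
D8: worse on duration (20 vs 4).
No option is at least as good as D5 on every objective and strictly better on one.

Yes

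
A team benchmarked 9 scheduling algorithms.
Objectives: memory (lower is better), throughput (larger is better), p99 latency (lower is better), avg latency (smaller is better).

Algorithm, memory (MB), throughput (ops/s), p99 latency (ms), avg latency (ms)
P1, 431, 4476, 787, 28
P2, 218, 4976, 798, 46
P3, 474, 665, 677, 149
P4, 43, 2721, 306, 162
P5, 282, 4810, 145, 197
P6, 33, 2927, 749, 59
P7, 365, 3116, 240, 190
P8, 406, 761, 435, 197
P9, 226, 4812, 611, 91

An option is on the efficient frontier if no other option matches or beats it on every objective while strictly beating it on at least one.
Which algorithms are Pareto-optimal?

P1: not dominated (best avg latency).
P2: not dominated (best throughput).
P3: dominated by P9 (memory 226≤474, throughput 4812≥665, p99 latency 611≤677, avg latency 91≤149).
P4: not dominated.
P5: not dominated (best p99 latency).
P6: not dominated (best memory).
P7: not dominated.
P8: dominated by P4 (memory 43≤406, throughput 2721≥761, p99 latency 306≤435, avg latency 162≤197).
P9: not dominated.

P1, P2, P4, P5, P6, P7, P9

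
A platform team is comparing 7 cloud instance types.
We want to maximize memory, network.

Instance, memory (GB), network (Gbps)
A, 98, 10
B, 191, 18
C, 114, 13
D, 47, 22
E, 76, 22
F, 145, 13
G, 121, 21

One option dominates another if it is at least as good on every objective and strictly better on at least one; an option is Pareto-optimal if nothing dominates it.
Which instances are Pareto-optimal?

B, E, G

A: dominated by B (memory 191≥98, network 18≥10).
B: not dominated (best memory).
C: dominated by B (memory 191≥114, network 18≥13).
D: dominated by E (memory 76≥47, network 22≥22).
E: not dominated.
F: dominated by B (memory 191≥145, network 18≥13).
G: not dominated.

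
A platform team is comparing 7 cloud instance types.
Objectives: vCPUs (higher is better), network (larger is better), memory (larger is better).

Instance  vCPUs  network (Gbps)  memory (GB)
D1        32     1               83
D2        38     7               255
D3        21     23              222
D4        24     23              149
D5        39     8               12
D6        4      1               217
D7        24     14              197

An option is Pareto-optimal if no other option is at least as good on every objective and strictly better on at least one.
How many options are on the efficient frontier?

5

D1: dominated by D2 (vCPUs 38≥32, network 7≥1, memory 255≥83).
D2: not dominated (best memory).
D3: not dominated.
D4: not dominated.
D5: not dominated (best vCPUs).
D6: dominated by D2 (vCPUs 38≥4, network 7≥1, memory 255≥217).
D7: not dominated.
Pareto-optimal: D2, D3, D4, D5, D7 → 5.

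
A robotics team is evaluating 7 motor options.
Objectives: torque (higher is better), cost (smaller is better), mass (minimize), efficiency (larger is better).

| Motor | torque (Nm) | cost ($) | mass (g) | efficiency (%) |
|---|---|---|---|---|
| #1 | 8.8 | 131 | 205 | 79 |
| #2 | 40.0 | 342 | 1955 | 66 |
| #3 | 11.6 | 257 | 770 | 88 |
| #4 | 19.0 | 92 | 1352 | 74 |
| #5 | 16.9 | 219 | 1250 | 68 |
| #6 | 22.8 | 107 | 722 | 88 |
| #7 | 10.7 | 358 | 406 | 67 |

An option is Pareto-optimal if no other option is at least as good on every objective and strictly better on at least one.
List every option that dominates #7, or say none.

#1: worse on torque (8.8 vs 10.7).
#2: worse on mass (1955 vs 406).
#3: worse on mass (770 vs 406).
#4: worse on mass (1352 vs 406).
#5: worse on mass (1250 vs 406).
#6: worse on mass (722 vs 406).
No option dominates #7.

none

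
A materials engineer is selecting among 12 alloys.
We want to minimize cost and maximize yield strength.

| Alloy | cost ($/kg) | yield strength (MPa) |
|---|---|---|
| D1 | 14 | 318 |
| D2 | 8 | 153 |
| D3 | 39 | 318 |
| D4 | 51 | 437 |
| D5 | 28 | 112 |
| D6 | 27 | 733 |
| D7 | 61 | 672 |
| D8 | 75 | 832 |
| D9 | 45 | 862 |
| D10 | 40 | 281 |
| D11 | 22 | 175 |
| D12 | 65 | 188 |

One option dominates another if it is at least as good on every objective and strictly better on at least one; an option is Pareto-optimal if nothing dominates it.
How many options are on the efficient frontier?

D1: not dominated.
D2: not dominated (best cost).
D3: dominated by D1 (cost 14≤39, yield strength 318≥318).
D4: dominated by D6 (cost 27≤51, yield strength 733≥437).
D5: dominated by D1 (cost 14≤28, yield strength 318≥112).
D6: not dominated.
D7: dominated by D6 (cost 27≤61, yield strength 733≥672).
D8: dominated by D9 (cost 45≤75, yield strength 862≥832).
D9: not dominated (best yield strength).
D10: dominated by D1 (cost 14≤40, yield strength 318≥281).
D11: dominated by D1 (cost 14≤22, yield strength 318≥175).
D12: dominated by D1 (cost 14≤65, yield strength 318≥188).
Pareto-optimal: D1, D2, D6, D9 → 4.

4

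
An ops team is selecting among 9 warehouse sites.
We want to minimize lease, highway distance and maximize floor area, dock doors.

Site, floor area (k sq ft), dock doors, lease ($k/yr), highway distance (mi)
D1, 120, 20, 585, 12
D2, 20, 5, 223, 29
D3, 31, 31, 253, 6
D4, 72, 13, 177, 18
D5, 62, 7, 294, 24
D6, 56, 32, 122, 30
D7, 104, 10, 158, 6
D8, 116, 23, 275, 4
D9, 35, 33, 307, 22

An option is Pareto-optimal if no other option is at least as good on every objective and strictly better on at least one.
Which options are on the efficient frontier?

D1: not dominated (best floor area).
D2: dominated by D4 (floor area 72≥20, dock doors 13≥5, lease 177≤223, highway distance 18≤29).
D3: not dominated.
D4: not dominated.
D5: dominated by D4 (floor area 72≥62, dock doors 13≥7, lease 177≤294, highway distance 18≤24).
D6: not dominated (best lease).
D7: not dominated.
D8: not dominated (best highway distance).
D9: not dominated (best dock doors).

D1, D3, D4, D6, D7, D8, D9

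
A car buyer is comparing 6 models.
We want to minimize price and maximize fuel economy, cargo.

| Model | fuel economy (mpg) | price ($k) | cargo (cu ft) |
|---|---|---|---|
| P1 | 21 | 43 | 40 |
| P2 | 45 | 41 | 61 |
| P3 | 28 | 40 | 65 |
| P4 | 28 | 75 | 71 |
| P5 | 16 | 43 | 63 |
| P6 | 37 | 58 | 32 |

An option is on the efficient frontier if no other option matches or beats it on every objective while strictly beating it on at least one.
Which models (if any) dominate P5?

P3

P3: fuel economy 28≥16, price 40≤43, cargo 65≥63 — dominates P5.
Others (P1, P2, P4, P6) are each worse than P5 on at least one objective.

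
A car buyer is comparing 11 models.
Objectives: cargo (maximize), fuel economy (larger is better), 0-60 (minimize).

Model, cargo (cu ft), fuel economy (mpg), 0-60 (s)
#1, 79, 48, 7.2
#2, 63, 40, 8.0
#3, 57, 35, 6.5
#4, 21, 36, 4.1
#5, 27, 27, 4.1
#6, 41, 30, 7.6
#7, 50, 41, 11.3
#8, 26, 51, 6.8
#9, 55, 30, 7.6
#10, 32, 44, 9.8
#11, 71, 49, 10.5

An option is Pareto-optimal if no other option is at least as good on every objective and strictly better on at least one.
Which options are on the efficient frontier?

#1, #3, #4, #5, #8, #11

#1: not dominated (best cargo).
#2: dominated by #1 (cargo 79≥63, fuel economy 48≥40, 0-60 7.2≤8.0).
#3: not dominated.
#4: not dominated.
#5: not dominated.
#6: dominated by #1 (cargo 79≥41, fuel economy 48≥30, 0-60 7.2≤7.6).
#7: dominated by #1 (cargo 79≥50, fuel economy 48≥41, 0-60 7.2≤11.3).
#8: not dominated (best fuel economy).
#9: dominated by #1 (cargo 79≥55, fuel economy 48≥30, 0-60 7.2≤7.6).
#10: dominated by #1 (cargo 79≥32, fuel economy 48≥44, 0-60 7.2≤9.8).
#11: not dominated.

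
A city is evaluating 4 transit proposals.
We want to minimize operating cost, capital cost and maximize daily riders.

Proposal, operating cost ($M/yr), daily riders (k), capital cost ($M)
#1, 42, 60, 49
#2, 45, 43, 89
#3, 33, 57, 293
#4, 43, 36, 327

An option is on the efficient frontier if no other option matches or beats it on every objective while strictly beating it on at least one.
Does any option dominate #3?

No

#1: worse on operating cost (42 vs 33).
#2: worse on operating cost (45 vs 33).
#4: worse on operating cost (43 vs 33).
No option is at least as good as #3 on every objective and strictly better on one.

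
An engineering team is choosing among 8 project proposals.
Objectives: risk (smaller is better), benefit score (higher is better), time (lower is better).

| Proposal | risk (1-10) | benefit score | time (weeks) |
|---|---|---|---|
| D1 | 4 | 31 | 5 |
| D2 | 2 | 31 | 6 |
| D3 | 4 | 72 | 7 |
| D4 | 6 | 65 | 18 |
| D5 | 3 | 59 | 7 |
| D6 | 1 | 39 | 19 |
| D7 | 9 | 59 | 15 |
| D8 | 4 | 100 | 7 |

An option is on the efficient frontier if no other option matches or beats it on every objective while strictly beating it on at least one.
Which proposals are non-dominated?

D1: not dominated (best time).
D2: not dominated.
D3: dominated by D8 (risk 4≤4, benefit score 100≥72, time 7≤7).
D4: dominated by D3 (risk 4≤6, benefit score 72≥65, time 7≤18).
D5: not dominated.
D6: not dominated (best risk).
D7: dominated by D3 (risk 4≤9, benefit score 72≥59, time 7≤15).
D8: not dominated (best benefit score).

D1, D2, D5, D6, D8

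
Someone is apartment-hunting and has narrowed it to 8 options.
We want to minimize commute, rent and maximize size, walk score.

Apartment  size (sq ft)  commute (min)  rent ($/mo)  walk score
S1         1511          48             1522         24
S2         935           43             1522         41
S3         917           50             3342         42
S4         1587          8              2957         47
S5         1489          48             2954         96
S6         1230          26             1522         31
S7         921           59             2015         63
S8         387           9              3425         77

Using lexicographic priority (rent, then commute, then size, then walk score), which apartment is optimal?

First minimize rent: best is 1522, kept {S1, S2, S6}.
Then minimize commute: best is 26, kept {S6}.

S6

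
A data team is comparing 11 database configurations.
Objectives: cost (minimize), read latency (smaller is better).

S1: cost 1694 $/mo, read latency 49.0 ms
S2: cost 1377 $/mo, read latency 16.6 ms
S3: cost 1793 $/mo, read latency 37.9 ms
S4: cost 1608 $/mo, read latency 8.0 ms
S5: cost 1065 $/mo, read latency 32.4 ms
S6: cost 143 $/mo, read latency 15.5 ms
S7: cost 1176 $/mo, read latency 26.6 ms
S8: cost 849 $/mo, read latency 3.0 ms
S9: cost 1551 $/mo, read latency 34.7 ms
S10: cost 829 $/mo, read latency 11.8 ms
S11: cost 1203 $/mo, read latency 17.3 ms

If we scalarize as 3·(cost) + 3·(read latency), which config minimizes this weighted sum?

S1: 3·1694 + 3·49.0 = 5229.0
S2: 3·1377 + 3·16.6 = 4180.8
S3: 3·1793 + 3·37.9 = 5492.7
S4: 3·1608 + 3·8.0 = 4848.0
S5: 3·1065 + 3·32.4 = 3292.2
S6: 3·143 + 3·15.5 = 475.5
S7: 3·1176 + 3·26.6 = 3607.8
S8: 3·849 + 3·3.0 = 2556.0
S9: 3·1551 + 3·34.7 = 4757.1
S10: 3·829 + 3·11.8 = 2522.4
S11: 3·1203 + 3·17.3 = 3660.9
Lowest: S6 at 475.5.

S6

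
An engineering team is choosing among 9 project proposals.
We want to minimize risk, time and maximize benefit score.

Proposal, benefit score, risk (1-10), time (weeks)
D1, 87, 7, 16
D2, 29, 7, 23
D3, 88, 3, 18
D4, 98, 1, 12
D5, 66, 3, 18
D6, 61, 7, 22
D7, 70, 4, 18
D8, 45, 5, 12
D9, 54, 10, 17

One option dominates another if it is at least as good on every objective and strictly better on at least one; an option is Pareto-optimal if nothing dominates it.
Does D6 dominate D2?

Yes

D6 vs D2: benefit score 61≥29, risk 7≤7, time 22≤23 — D6 is at least as good on every objective with at least one strict improvement.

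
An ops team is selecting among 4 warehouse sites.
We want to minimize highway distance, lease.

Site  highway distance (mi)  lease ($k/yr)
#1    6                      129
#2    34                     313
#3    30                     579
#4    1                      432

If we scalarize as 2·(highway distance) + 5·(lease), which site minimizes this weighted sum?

#1: 2·6 + 5·129 = 657
#2: 2·34 + 5·313 = 1633
#3: 2·30 + 5·579 = 2955
#4: 2·1 + 5·432 = 2162
Lowest: #1 at 657.

#1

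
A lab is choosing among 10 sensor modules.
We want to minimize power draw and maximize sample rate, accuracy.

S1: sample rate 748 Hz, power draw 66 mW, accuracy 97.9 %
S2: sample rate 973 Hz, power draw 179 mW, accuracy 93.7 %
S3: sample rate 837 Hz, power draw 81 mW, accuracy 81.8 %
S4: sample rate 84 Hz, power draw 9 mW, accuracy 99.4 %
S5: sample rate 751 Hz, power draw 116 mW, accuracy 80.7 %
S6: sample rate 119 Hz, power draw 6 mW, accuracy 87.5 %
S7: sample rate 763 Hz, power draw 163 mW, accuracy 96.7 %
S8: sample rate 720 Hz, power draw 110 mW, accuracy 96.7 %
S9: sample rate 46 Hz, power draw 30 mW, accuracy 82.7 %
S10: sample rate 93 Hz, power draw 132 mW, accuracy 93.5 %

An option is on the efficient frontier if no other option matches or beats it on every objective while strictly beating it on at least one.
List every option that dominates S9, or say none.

S4: sample rate 84≥46, power draw 9≤30, accuracy 99.4≥82.7 — dominates S9.
S6: sample rate 119≥46, power draw 6≤30, accuracy 87.5≥82.7 — dominates S9.
Others (S1, S2, S3, S5, S7, S8, S10) are each worse than S9 on at least one objective.

S4, S6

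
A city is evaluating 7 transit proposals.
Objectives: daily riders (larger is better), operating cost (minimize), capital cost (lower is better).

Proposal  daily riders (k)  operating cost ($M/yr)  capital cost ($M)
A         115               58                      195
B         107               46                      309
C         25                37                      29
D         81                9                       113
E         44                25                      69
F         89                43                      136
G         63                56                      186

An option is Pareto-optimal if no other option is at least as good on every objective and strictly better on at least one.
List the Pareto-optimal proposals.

A, B, C, D, E, F

A: not dominated (best daily riders).
B: not dominated.
C: not dominated (best capital cost).
D: not dominated (best operating cost).
E: not dominated.
F: not dominated.
G: dominated by D (daily riders 81≥63, operating cost 9≤56, capital cost 113≤186).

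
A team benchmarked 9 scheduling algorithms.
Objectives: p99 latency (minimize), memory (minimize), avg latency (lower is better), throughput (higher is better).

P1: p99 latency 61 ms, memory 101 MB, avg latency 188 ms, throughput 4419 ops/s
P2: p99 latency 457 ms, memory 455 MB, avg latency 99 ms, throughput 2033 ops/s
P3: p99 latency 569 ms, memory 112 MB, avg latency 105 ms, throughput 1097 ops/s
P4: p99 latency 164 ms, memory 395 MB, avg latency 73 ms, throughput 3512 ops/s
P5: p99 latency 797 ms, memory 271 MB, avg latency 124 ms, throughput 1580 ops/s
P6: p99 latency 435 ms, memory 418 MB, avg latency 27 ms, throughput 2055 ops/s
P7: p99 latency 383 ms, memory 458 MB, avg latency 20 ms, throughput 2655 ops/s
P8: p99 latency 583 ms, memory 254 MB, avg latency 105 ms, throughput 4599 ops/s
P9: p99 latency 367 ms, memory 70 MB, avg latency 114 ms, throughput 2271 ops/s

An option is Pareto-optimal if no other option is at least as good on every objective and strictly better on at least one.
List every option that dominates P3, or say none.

P1: worse on avg latency (188 vs 105).
P2: worse on memory (455 vs 112).
P4: worse on memory (395 vs 112).
P5: worse on p99 latency (797 vs 569).
P6: worse on memory (418 vs 112).
P7: worse on memory (458 vs 112).
P8: worse on p99 latency (583 vs 569).
P9: worse on avg latency (114 vs 105).
No option dominates P3.

none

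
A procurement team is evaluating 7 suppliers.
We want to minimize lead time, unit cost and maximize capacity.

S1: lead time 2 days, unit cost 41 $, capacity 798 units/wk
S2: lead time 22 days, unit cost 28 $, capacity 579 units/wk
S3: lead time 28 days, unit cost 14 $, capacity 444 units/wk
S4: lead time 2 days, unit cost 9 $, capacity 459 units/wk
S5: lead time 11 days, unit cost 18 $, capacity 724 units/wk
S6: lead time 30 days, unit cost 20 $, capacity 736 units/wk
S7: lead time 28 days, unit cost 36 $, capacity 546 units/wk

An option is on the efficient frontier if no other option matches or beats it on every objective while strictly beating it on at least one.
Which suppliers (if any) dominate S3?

S4: lead time 2≤28, unit cost 9≤14, capacity 459≥444 — dominates S3.
Others (S1, S2, S5, S6, S7) are each worse than S3 on at least one objective.

S4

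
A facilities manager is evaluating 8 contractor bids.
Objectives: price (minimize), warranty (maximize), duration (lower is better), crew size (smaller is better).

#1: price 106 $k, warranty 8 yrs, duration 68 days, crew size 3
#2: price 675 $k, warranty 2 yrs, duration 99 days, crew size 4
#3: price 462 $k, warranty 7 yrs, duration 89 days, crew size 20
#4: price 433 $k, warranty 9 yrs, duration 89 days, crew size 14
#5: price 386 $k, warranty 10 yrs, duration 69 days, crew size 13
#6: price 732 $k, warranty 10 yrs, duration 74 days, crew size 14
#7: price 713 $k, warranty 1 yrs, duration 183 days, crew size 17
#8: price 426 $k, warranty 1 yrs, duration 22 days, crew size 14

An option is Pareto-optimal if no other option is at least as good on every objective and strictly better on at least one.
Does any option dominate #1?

No

#2: worse on price (675 vs 106).
#3: worse on price (462 vs 106).
#4: worse on price (433 vs 106).
#5: worse on price (386 vs 106).
#6: worse on price (732 vs 106).
#7: worse on price (713 vs 106).
#8: worse on price (426 vs 106).
No option is at least as good as #1 on every objective and strictly better on one.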